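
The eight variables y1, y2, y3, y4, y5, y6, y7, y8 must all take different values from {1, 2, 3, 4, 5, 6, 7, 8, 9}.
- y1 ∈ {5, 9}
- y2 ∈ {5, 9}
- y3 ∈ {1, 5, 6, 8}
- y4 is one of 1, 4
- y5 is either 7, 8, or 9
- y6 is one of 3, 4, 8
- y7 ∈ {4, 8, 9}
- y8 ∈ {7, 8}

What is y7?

Among the 8 variables, 3 fits only y6 (and all 8 values in {1, 3, 4, 5, 6, 7, 8, 9} must be used), so y6 = 3.
Among the 7 still-open variables, 6 fits only y3 (and all 7 values in {1, 4, 5, 6, 7, 8, 9} must be used), so y3 = 6.
The 6 still-open variables together cover exactly {1, 4, 5, 7, 8, 9} — 6 values for 6 variables — and 1 appears only in y4's list, so y4 = 1.
The 5 still-open variables together cover exactly {4, 5, 7, 8, 9} — 5 values for 5 variables — and 4 appears only in y7's list, so y7 = 4.

4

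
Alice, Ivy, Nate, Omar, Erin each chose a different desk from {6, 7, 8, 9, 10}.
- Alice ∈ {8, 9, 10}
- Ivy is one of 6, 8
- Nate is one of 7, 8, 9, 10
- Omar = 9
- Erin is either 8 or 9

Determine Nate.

7

Omar has just one choice, so Omar = 9. Remove 9 from Alice, Nate, Erin.
Erin must be 8 (only option left). Remove 8 from Alice, Ivy, Nate.
Alice's domain is down to {10}, so Alice = 10. Eliminate 10 elsewhere: Nate.
So Nate = 7.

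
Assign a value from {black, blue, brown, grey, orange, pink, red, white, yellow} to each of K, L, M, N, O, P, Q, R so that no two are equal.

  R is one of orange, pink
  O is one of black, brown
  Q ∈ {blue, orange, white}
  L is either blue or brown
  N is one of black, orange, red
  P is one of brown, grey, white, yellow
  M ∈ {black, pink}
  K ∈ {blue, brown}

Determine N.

red

The 2 variables K and L are confined to {blue, brown}, which locks those values in; drop them from O, P, Q.
O must be black (only option left). Eliminate black elsewhere: M, N.
M's domain is down to {pink}, so M = pink. Eliminate pink elsewhere: R.
R's domain is down to {orange}, so R = orange. Eliminate orange elsewhere: N, Q.
So N = red.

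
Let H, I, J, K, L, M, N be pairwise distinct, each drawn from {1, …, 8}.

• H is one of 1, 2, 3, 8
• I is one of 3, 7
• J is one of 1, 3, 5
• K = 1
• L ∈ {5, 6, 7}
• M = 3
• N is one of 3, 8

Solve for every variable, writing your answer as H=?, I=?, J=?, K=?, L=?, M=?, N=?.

K must be 1 (only option left). Strike 1 from H, J.
M's domain is down to {3}, so M = 3. Eliminate 3 elsewhere: H, I, J, N.
N must be 8 (only option left). Remove 8 from H.
H's domain is down to {2}, so H = 2.
I's domain is down to {7}, so I = 7. Remove 7 from L.
That leaves J = 5. So L can't be 5.
L's domain is down to {6}, so L = 6.

H=2, I=7, J=5, K=1, L=6, M=3, N=8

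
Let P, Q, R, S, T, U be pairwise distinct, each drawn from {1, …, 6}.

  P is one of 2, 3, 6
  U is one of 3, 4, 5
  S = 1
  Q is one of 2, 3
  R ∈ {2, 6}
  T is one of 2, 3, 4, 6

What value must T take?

4

S's domain is down to {1}, so S = 1.
The 5 still-open variables draw from only 5 values {2, 3, 4, 5, 6}, so each is used; only U can be 5, hence U = 5.
The 4 still-open variables draw from only 4 values {2, 3, 4, 6}, so each is used; only T can be 4, hence T = 4.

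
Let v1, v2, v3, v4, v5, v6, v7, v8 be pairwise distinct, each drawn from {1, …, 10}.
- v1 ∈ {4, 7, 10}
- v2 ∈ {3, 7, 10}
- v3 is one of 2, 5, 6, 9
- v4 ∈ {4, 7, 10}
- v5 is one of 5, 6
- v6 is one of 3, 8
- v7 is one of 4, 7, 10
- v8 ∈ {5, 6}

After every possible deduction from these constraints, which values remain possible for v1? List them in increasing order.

4, 7, 10

The 2 variables v5 and v8 are confined to {5, 6}, which locks those values in; drop them from v3.
The 3 variables v1, v4, v7 are confined to {4, 7, 10}, which locks those values in; drop them from v2.
That leaves v2 = 3. So v6 can't be 3.
v6's domain is down to {8}, so v6 = 8.
No further eliminations apply; v1 can still be any of 4, 7, 10.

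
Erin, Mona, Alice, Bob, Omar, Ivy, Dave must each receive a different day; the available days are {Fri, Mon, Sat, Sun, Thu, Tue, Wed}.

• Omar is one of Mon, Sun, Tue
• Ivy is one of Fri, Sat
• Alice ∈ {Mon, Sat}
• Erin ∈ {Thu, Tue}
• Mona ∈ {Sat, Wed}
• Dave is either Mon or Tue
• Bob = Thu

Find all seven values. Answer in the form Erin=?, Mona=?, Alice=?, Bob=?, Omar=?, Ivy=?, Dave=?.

Bob's domain is down to {Thu}, so Bob = Thu. Remove Thu from Erin.
Erin must be Tue (only option left). Strike Tue from Omar, Dave.
Dave has just one choice, so Dave = Mon. Strike Mon from Alice, Omar.
Alice must be Sat (only option left). So Mona, Ivy can't be Sat.
Omar has just one choice, so Omar = Sun.
That leaves Ivy = Fri.
Mona must be Wed (only option left).

Erin=Tue, Mona=Wed, Alice=Sat, Bob=Thu, Omar=Sun, Ivy=Fri, Dave=Mon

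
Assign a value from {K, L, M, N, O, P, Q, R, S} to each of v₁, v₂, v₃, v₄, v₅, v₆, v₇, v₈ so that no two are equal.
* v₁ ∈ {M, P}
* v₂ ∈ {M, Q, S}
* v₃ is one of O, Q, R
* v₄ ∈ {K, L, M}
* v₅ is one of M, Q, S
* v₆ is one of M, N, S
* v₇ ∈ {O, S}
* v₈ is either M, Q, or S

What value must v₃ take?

R

v₂, v₅, v₈ share exactly the 3 values {M, Q, S}; by pigeonhole those values go to them, so strike M, Q, S from v₁, v₃, v₄, v₆, v₇.
v₁ must be P (only option left).
v₆ must be N (only option left).
v₇ must be O (only option left). Eliminate O elsewhere: v₃.
So v₃ = R.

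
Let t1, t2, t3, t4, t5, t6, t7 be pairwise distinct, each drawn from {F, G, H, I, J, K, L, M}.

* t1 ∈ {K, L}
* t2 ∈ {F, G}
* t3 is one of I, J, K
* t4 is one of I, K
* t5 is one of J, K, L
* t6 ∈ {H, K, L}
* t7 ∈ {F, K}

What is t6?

The 7 variables together cover exactly {F, G, H, I, J, K, L} — 7 values for 7 variables — and G appears only in t2's list, so t2 = G.
Among the 6 still-open variables, F fits only t7 (and all 6 values in {F, H, I, J, K, L} must be used), so t7 = F.
The 5 still-open variables together cover exactly {H, I, J, K, L} — 5 values for 5 variables — and H appears only in t6's list, so t6 = H.

H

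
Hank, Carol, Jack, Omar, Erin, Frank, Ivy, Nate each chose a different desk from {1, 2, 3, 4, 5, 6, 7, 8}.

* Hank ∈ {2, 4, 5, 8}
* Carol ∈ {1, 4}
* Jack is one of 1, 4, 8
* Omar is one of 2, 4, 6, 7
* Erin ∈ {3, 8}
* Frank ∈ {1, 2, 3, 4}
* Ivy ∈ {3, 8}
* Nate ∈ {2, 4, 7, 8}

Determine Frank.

2

The 8 variables draw from only 8 values {1, 2, 3, 4, 5, 6, 7, 8}, so each is used; only Hank can be 5, hence Hank = 5.
Among the 7 still-open variables, 6 fits only Omar (and all 7 values in {1, 2, 3, 4, 6, 7, 8} must be used), so Omar = 6.
Among the 6 still-open variables, 7 fits only Nate (and all 6 values in {1, 2, 3, 4, 7, 8} must be used), so Nate = 7.
Among the 5 still-open variables, 2 fits only Frank (and all 5 values in {1, 2, 3, 4, 8} must be used), so Frank = 2.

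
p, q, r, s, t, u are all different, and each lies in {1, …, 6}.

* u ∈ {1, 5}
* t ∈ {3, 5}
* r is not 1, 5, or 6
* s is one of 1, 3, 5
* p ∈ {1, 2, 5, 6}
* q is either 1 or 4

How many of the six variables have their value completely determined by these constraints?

3

Among the 6 variables, 6 fits only p (and all 6 values in {1, 2, 3, 4, 5, 6} must be used), so p = 6.
The 5 still-open variables draw from only 5 values {1, 2, 3, 4, 5}, so each is used; only r can be 2, hence r = 2.
Among the 4 still-open variables, 4 fits only q (and all 4 values in {1, 3, 4, 5} must be used), so q = 4.
Determined: p=6, q=4, r=2. The other variables each still have more than one consistent value. That makes 3.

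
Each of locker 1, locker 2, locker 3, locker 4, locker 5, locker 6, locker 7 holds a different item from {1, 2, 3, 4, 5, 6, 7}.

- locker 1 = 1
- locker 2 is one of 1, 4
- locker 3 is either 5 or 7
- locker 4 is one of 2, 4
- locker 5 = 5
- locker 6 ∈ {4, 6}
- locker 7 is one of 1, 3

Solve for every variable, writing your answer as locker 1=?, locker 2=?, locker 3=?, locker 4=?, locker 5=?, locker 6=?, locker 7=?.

locker 1=1, locker 2=4, locker 3=7, locker 4=2, locker 5=5, locker 6=6, locker 7=3

locker 1 must be 1 (only option left). Eliminate 1 elsewhere: locker 2, locker 7.
That leaves locker 2 = 4. Eliminate 4 elsewhere: locker 4, locker 6.
That leaves locker 4 = 2.
That leaves locker 5 = 5. Eliminate 5 elsewhere: locker 3.
locker 6 must be 6 (only option left).
That leaves locker 7 = 3.
locker 3's domain is down to {7}, so locker 3 = 7.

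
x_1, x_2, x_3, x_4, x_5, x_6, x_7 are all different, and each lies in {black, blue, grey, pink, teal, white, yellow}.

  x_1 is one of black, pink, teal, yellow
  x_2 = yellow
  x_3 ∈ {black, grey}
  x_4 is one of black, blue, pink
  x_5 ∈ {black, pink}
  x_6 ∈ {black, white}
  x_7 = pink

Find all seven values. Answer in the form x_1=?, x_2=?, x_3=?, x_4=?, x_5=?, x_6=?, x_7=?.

x_2's domain is down to {yellow}, so x_2 = yellow. So x_1 can't be yellow.
That leaves x_7 = pink. So x_1, x_4, x_5 can't be pink.
x_5's domain is down to {black}, so x_5 = black. Strike black from x_1, x_3, x_4, x_6.
That leaves x_6 = white.
That leaves x_1 = teal.
That leaves x_3 = grey.
That leaves x_4 = blue.

x_1=teal, x_2=yellow, x_3=grey, x_4=blue, x_5=black, x_6=white, x_7=pink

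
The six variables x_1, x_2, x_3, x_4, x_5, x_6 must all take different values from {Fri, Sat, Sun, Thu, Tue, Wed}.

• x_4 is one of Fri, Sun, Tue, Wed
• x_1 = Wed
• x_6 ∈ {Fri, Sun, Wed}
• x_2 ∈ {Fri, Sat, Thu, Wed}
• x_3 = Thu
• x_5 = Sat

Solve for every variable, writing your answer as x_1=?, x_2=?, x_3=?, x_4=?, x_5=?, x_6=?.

x_1 has just one choice, so x_1 = Wed. Eliminate Wed elsewhere: x_2, x_4, x_6.
That leaves x_3 = Thu. Strike Thu from x_2.
x_5 must be Sat (only option left). Remove Sat from x_2.
That leaves x_2 = Fri. Remove Fri from x_4, x_6.
x_6 must be Sun (only option left). Remove Sun from x_4.
That leaves x_4 = Tue.

x_1=Wed, x_2=Fri, x_3=Thu, x_4=Tue, x_5=Sat, x_6=Sun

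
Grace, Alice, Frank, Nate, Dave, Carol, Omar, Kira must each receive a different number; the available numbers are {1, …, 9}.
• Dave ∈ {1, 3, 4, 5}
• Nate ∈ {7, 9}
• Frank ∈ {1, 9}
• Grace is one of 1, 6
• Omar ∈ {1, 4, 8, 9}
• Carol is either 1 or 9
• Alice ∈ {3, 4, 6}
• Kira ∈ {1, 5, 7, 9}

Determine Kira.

Among the 8 variables, 8 fits only Omar (and all 8 values in {1, 3, 4, 5, 6, 7, 8, 9} must be used), so Omar = 8.
Frank and Carol between them cover only {1, 9} — a naked pair. Remove those values from Grace, Nate, Dave, Kira.
Grace must be 6 (only option left). Eliminate 6 elsewhere: Alice.
That leaves Nate = 7. Eliminate 7 elsewhere: Kira.
So Kira = 5.

5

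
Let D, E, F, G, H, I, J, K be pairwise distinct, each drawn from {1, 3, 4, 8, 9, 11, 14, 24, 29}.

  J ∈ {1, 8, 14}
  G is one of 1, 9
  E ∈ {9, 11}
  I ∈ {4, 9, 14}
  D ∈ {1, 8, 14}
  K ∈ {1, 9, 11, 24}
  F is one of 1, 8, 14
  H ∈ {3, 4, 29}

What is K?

D, F, J share exactly the 3 values {1, 8, 14}; by pigeonhole those values go to them, so strike 1, 8, 14 from G, I, K.
That leaves G = 9. Eliminate 9 elsewhere: E, I, K.
I has just one choice, so I = 4. So H can't be 4.
E's domain is down to {11}, so E = 11. Strike 11 from K.
So K = 24.

24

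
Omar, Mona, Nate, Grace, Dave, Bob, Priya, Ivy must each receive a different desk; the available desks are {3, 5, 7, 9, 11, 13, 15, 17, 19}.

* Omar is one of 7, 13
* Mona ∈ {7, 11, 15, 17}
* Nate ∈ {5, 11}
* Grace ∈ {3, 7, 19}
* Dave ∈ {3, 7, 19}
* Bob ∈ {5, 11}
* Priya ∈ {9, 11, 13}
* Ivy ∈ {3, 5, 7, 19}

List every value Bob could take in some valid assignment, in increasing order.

The 2 variables Nate and Bob are confined to {5, 11}, which locks those values in; drop them from Mona, Priya, Ivy.
Grace, Dave, Ivy between them cover only {3, 7, 19} — a naked triple. Remove those values from Omar, Mona.
Omar has just one choice, so Omar = 13. Strike 13 from Priya.
That leaves Priya = 9.
No further eliminations apply; Bob can still be any of 5, 11.

5, 11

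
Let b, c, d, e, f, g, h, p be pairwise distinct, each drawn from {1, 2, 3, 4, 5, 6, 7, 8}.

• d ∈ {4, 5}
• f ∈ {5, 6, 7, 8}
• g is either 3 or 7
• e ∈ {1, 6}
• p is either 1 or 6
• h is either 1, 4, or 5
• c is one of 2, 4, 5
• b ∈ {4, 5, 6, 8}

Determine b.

8

Among the 8 variables, 2 fits only c (and all 8 values in {1, 2, 3, 4, 5, 6, 7, 8} must be used), so c = 2.
The 7 still-open variables draw from only 7 values {1, 3, 4, 5, 6, 7, 8}, so each is used; only g can be 3, hence g = 3.
The 6 still-open variables draw from only 6 values {1, 4, 5, 6, 7, 8}, so each is used; only f can be 7, hence f = 7.
Among the 5 still-open variables, 8 fits only b (and all 5 values in {1, 4, 5, 6, 8} must be used), so b = 8.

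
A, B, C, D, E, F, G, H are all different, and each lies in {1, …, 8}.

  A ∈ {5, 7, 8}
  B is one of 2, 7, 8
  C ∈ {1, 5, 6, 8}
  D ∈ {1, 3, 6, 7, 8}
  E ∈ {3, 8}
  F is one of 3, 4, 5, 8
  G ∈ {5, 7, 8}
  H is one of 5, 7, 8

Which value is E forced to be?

Among the 8 variables, 2 fits only B (and all 8 values in {1, 2, 3, 4, 5, 6, 7, 8} must be used), so B = 2.
The 7 still-open variables draw from only 7 values {1, 3, 4, 5, 6, 7, 8}, so each is used; only F can be 4, hence F = 4.
The 3 variables A, G, H are confined to {5, 7, 8}, which locks those values in; drop them from C, D, E.
So E = 3.

3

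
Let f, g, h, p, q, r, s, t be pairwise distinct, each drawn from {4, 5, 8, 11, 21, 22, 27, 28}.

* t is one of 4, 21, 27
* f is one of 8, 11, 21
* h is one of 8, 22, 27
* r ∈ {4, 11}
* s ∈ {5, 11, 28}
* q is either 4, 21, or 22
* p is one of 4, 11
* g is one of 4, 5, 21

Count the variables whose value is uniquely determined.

2

The 8 variables draw from only 8 values {4, 5, 8, 11, 21, 22, 27, 28}, so each is used; only s can be 28, hence s = 28.
Among the 7 still-open variables, 5 fits only g (and all 7 values in {4, 5, 8, 11, 21, 22, 27} must be used), so g = 5.
p and r between them cover only {4, 11} — a naked pair. Remove those values from f, q, t.
Determined: g=5, s=28. The other variables each still have more than one consistent value. That makes 2.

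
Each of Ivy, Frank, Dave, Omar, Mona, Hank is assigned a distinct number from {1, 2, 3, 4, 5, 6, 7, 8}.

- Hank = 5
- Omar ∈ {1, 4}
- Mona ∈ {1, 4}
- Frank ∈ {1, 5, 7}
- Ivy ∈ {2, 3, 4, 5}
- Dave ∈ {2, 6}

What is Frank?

7

Hank has just one choice, so Hank = 5. Eliminate 5 elsewhere: Ivy, Frank.
Omar and Mona between them cover only {1, 4} — a naked pair. Remove those values from Ivy, Frank.
So Frank = 7.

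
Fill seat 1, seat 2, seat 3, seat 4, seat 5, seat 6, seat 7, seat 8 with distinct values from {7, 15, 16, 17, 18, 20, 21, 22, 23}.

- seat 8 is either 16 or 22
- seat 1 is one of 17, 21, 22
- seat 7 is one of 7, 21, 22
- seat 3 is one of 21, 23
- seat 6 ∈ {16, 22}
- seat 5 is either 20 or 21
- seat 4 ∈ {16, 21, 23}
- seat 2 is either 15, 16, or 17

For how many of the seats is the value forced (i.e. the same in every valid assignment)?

The 8 variables draw from only 8 values {7, 15, 16, 17, 20, 21, 22, 23}, so each is used; only seat 7 can be 7, hence seat 7 = 7.
Among the 7 still-open variables, 15 fits only seat 2 (and all 7 values in {15, 16, 17, 20, 21, 22, 23} must be used), so seat 2 = 15.
Among the 6 still-open variables, 17 fits only seat 1 (and all 6 values in {16, 17, 20, 21, 22, 23} must be used), so seat 1 = 17.
The 5 still-open variables together cover exactly {16, 20, 21, 22, 23} — 5 values for 5 variables — and 20 appears only in seat 5's list, so seat 5 = 20.
seat 6 and seat 8 share exactly the 2 values {16, 22}; by pigeonhole those values go to them, so strike 16, 22 from seat 4.
Determined: seat 1=17, seat 2=15, seat 5=20, seat 7=7. The other seats each still have more than one consistent value. That makes 4.

4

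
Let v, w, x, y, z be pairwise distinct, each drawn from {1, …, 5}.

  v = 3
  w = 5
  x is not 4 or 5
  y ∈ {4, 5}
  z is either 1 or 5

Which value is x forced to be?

2

v's domain is down to {3}, so v = 3. So x can't be 3.
That leaves w = 5. Strike 5 from y, z.
y has just one choice, so y = 4.
That leaves z = 1. Remove 1 from x.
So x = 2.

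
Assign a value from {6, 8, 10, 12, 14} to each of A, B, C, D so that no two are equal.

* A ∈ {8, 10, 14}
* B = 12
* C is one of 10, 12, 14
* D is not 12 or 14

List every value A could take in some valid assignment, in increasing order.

B has just one choice, so B = 12. Remove 12 from C.
No further eliminations apply; A can still be any of 8, 10, 14.

8, 10, 14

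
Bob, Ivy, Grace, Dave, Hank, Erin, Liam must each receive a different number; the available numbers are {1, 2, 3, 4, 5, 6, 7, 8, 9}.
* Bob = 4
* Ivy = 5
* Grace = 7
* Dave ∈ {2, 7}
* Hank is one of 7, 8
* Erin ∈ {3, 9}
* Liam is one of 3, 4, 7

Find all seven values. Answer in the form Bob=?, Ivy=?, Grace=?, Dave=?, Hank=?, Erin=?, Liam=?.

Bob must be 4 (only option left). So Liam can't be 4.
Ivy must be 5 (only option left).
Grace has just one choice, so Grace = 7. So Dave, Hank, Liam can't be 7.
Dave's domain is down to {2}, so Dave = 2.
Hank must be 8 (only option left).
Liam must be 3 (only option left). Eliminate 3 elsewhere: Erin.
Erin's domain is down to {9}, so Erin = 9.

Bob=4, Ivy=5, Grace=7, Dave=2, Hank=8, Erin=9, Liam=3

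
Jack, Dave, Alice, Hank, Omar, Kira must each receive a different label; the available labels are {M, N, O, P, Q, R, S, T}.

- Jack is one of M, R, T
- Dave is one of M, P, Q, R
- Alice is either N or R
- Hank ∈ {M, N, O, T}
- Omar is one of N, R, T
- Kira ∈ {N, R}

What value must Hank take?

The 2 variables Alice and Kira are confined to {N, R}, which locks those values in; drop them from Jack, Dave, Hank, Omar.
Omar must be T (only option left). Eliminate T elsewhere: Jack, Hank.
That leaves Jack = M. Eliminate M elsewhere: Dave, Hank.
So Hank = O.

O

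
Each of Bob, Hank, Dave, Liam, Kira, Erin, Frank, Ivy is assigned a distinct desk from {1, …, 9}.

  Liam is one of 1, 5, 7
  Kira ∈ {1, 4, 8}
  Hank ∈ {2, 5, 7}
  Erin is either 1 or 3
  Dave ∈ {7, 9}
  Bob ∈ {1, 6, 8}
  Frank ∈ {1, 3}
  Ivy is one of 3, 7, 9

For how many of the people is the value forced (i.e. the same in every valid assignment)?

2

Erin and Frank share exactly the 2 values {1, 3}; by pigeonhole those values go to them, so strike 1, 3 from Bob, Liam, Kira, Ivy.
Dave and Ivy share exactly the 2 values {7, 9}; by pigeonhole those values go to them, so strike 7, 9 from Hank, Liam.
Liam must be 5 (only option left). Remove 5 from Hank.
That leaves Hank = 2.
Determined: Hank=2, Liam=5. The other people each still have more than one consistent value. That makes 2.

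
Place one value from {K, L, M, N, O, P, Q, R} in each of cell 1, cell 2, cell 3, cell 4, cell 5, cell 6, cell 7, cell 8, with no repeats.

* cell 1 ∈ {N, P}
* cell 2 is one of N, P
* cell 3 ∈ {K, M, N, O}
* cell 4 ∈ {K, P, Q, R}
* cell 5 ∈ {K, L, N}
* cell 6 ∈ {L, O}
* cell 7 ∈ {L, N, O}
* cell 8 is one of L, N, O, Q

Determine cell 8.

Q

The 8 variables together cover exactly {K, L, M, N, O, P, Q, R} — 8 values for 8 variables — and M appears only in cell 3's list, so cell 3 = M.
The 7 still-open variables together cover exactly {K, L, N, O, P, Q, R} — 7 values for 7 variables — and R appears only in cell 4's list, so cell 4 = R.
Among the 6 still-open variables, K fits only cell 5 (and all 6 values in {K, L, N, O, P, Q} must be used), so cell 5 = K.
Among the 5 still-open variables, Q fits only cell 8 (and all 5 values in {L, N, O, P, Q} must be used), so cell 8 = Q.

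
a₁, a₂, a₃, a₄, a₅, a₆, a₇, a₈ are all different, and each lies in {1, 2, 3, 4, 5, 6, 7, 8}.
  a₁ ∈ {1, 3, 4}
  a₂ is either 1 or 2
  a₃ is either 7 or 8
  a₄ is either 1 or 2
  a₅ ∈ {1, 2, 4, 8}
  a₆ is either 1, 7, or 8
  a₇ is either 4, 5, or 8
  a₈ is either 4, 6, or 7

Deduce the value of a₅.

4

The 8 variables together cover exactly {1, 2, 3, 4, 5, 6, 7, 8} — 8 values for 8 variables — and 3 appears only in a₁'s list, so a₁ = 3.
Among the 7 still-open variables, 5 fits only a₇ (and all 7 values in {1, 2, 4, 5, 6, 7, 8} must be used), so a₇ = 5.
The 6 still-open variables draw from only 6 values {1, 2, 4, 6, 7, 8}, so each is used; only a₈ can be 6, hence a₈ = 6.
Among the 5 still-open variables, 4 fits only a₅ (and all 5 values in {1, 2, 4, 7, 8} must be used), so a₅ = 4.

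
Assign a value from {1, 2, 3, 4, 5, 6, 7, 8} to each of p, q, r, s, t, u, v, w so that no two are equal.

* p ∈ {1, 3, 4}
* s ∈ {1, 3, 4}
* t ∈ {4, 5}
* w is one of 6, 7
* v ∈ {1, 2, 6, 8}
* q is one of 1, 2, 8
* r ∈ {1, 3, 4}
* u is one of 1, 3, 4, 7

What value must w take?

6

The 8 variables draw from only 8 values {1, 2, 3, 4, 5, 6, 7, 8}, so each is used; only t can be 5, hence t = 5.
The 3 variables p, r, s are confined to {1, 3, 4}, which locks those values in; drop them from q, u, v.
u's domain is down to {7}, so u = 7. So w can't be 7.
So w = 6.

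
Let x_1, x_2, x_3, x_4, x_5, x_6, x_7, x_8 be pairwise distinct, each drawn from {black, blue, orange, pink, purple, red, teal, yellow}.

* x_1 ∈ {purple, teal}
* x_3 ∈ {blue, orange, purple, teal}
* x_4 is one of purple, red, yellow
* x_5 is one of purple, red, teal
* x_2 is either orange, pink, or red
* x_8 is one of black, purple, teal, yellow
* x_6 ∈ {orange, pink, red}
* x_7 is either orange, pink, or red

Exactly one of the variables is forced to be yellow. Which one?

x_4

The 8 variables draw from only 8 values {black, blue, orange, pink, purple, red, teal, yellow}, so each is used; only x_8 can be black, hence x_8 = black.
The 7 still-open variables together cover exactly {blue, orange, pink, purple, red, teal, yellow} — 7 values for 7 variables — and blue appears only in x_3's list, so x_3 = blue.
The 6 still-open variables draw from only 6 values {orange, pink, purple, red, teal, yellow}, so each is used; only x_4 can be yellow, hence x_4 = yellow.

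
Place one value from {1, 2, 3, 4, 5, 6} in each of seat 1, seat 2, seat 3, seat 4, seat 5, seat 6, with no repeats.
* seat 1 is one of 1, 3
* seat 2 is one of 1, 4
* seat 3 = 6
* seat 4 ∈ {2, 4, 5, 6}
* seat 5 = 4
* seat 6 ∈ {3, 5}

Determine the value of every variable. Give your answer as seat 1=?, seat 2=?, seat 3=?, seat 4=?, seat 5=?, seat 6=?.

seat 1=3, seat 2=1, seat 3=6, seat 4=2, seat 5=4, seat 6=5

seat 3 must be 6 (only option left). Remove 6 from seat 4.
seat 5's domain is down to {4}, so seat 5 = 4. Strike 4 from seat 2, seat 4.
seat 2's domain is down to {1}, so seat 2 = 1. Remove 1 from seat 1.
That leaves seat 1 = 3. Remove 3 from seat 6.
seat 6 has just one choice, so seat 6 = 5. Strike 5 from seat 4.
seat 4 must be 2 (only option left).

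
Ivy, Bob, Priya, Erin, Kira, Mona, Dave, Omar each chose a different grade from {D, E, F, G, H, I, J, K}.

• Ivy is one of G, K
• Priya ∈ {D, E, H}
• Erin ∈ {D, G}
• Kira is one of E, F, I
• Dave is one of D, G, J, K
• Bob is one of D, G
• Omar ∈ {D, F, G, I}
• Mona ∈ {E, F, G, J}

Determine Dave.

J

Among the 8 variables, H fits only Priya (and all 8 values in {D, E, F, G, H, I, J, K} must be used), so Priya = H.
Bob and Erin share exactly the 2 values {D, G}; by pigeonhole those values go to them, so strike D, G from Ivy, Mona, Dave, Omar.
Ivy's domain is down to {K}, so Ivy = K. Eliminate K elsewhere: Dave.
So Dave = J.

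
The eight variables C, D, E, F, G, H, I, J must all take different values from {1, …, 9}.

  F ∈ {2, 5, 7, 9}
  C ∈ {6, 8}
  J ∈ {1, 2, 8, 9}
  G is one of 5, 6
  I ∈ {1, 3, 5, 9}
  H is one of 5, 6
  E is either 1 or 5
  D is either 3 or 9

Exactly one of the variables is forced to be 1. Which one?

E

Among the 8 variables, 7 fits only F (and all 8 values in {1, 2, 3, 5, 6, 7, 8, 9} must be used), so F = 7.
The 7 still-open variables together cover exactly {1, 2, 3, 5, 6, 8, 9} — 7 values for 7 variables — and 2 appears only in J's list, so J = 2.
The 6 still-open variables together cover exactly {1, 3, 5, 6, 8, 9} — 6 values for 6 variables — and 8 appears only in C's list, so C = 8.
The 2 variables G and H are confined to {5, 6}, which locks those values in; drop them from E, I.
So 1 goes to E.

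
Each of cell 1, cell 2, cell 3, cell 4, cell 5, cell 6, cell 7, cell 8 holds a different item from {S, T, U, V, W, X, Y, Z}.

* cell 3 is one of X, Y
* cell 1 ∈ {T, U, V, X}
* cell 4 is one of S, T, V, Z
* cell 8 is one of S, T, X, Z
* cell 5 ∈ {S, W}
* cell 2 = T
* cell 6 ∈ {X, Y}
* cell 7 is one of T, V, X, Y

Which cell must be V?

cell 7

cell 2 has just one choice, so cell 2 = T. So cell 1, cell 4, cell 7, cell 8 can't be T.
The 7 still-open variables draw from only 7 values {S, U, V, W, X, Y, Z}, so each is used; only cell 1 can be U, hence cell 1 = U.
The 6 still-open variables draw from only 6 values {S, V, W, X, Y, Z}, so each is used; only cell 5 can be W, hence cell 5 = W.
cell 3 and cell 6 between them cover only {X, Y} — a naked pair. Remove those values from cell 7, cell 8.
So V goes to cell 7.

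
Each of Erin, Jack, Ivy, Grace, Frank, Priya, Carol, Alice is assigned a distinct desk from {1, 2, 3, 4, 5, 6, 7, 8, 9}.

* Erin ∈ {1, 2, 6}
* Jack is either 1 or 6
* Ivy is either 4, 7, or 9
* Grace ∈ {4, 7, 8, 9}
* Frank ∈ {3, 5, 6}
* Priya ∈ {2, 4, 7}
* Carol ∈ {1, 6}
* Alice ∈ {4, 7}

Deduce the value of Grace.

8

Jack and Carol share exactly the 2 values {1, 6}; by pigeonhole those values go to them, so strike 1, 6 from Erin, Frank.
Erin must be 2 (only option left). So Priya can't be 2.
Priya and Alice between them cover only {4, 7} — a naked pair. Remove those values from Ivy, Grace.
That leaves Ivy = 9. So Grace can't be 9.
So Grace = 8.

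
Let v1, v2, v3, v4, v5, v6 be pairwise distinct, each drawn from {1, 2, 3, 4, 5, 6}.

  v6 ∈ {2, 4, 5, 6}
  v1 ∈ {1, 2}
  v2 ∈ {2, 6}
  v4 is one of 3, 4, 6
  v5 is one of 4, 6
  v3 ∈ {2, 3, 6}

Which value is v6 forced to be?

5

Among the 6 variables, 1 fits only v1 (and all 6 values in {1, 2, 3, 4, 5, 6} must be used), so v1 = 1.
The 5 still-open variables draw from only 5 values {2, 3, 4, 5, 6}, so each is used; only v6 can be 5, hence v6 = 5.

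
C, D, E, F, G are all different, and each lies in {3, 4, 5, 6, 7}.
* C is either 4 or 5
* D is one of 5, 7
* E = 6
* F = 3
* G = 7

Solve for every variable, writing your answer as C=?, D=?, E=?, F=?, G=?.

E's domain is down to {6}, so E = 6.
F's domain is down to {3}, so F = 3.
That leaves G = 7. Remove 7 from D.
D's domain is down to {5}, so D = 5. Strike 5 from C.
That leaves C = 4.

C=4, D=5, E=6, F=3, G=7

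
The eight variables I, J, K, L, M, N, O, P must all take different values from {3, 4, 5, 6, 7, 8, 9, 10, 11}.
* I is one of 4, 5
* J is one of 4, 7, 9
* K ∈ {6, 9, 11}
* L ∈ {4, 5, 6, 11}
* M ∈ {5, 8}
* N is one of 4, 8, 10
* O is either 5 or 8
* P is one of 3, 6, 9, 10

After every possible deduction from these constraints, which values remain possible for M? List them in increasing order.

5, 8

M and O share exactly the 2 values {5, 8}; by pigeonhole those values go to them, so strike 5, 8 from I, L, N.
I has just one choice, so I = 4. Eliminate 4 elsewhere: J, L, N.
That leaves N = 10. Strike 10 from P.
No further eliminations apply; M can still be any of 5, 8.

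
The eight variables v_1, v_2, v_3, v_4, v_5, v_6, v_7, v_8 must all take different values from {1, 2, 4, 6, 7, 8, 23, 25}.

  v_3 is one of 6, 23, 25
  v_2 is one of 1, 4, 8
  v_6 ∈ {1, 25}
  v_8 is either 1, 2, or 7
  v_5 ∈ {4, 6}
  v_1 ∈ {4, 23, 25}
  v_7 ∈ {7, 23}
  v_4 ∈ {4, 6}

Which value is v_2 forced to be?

The 8 variables together cover exactly {1, 2, 4, 6, 7, 8, 23, 25} — 8 values for 8 variables — and 2 appears only in v_8's list, so v_8 = 2.
The 7 still-open variables draw from only 7 values {1, 4, 6, 7, 8, 23, 25}, so each is used; only v_7 can be 7, hence v_7 = 7.
Among the 6 still-open variables, 8 fits only v_2 (and all 6 values in {1, 4, 6, 8, 23, 25} must be used), so v_2 = 8.

8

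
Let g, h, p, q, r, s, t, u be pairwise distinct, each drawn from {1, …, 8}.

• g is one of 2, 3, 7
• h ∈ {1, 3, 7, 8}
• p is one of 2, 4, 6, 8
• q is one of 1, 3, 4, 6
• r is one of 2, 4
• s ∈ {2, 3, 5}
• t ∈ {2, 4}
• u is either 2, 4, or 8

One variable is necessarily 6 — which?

The 8 variables draw from only 8 values {1, 2, 3, 4, 5, 6, 7, 8}, so each is used; only s can be 5, hence s = 5.
The 2 variables r and t are confined to {2, 4}, which locks those values in; drop them from g, p, q, u.
u's domain is down to {8}, so u = 8. So h, p can't be 8.
So 6 goes to p.

p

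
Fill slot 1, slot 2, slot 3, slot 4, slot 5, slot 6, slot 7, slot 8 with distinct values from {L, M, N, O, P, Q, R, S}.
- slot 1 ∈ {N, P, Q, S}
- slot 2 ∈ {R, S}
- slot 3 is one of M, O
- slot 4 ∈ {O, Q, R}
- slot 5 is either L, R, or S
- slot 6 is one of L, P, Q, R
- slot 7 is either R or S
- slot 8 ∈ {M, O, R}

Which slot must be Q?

slot 4

Among the 8 variables, N fits only slot 1 (and all 8 values in {L, M, N, O, P, Q, R, S} must be used), so slot 1 = N.
The 7 still-open variables draw from only 7 values {L, M, O, P, Q, R, S}, so each is used; only slot 6 can be P, hence slot 6 = P.
Among the 6 still-open variables, L fits only slot 5 (and all 6 values in {L, M, O, Q, R, S} must be used), so slot 5 = L.
Among the 5 still-open variables, Q fits only slot 4 (and all 5 values in {M, O, Q, R, S} must be used), so slot 4 = Q.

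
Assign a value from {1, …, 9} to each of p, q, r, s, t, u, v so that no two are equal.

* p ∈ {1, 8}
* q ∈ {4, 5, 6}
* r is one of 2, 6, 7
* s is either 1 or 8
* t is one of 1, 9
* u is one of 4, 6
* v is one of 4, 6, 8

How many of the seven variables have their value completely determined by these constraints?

p and s between them cover only {1, 8} — a naked pair. Remove those values from t, v.
t's domain is down to {9}, so t = 9.
u and v share exactly the 2 values {4, 6}; by pigeonhole those values go to them, so strike 4, 6 from q, r.
q's domain is down to {5}, so q = 5.
Determined: q=5, t=9. The other variables each still have more than one consistent value. That makes 2.

2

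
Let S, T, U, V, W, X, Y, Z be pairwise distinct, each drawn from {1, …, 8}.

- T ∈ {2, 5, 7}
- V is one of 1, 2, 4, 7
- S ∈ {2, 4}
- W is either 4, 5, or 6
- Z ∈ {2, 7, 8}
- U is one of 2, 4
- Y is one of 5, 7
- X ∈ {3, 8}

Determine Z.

8

The 8 variables together cover exactly {1, 2, 3, 4, 5, 6, 7, 8} — 8 values for 8 variables — and 1 appears only in V's list, so V = 1.
The 7 still-open variables together cover exactly {2, 3, 4, 5, 6, 7, 8} — 7 values for 7 variables — and 3 appears only in X's list, so X = 3.
The 6 still-open variables together cover exactly {2, 4, 5, 6, 7, 8} — 6 values for 6 variables — and 6 appears only in W's list, so W = 6.
The 5 still-open variables draw from only 5 values {2, 4, 5, 7, 8}, so each is used; only Z can be 8, hence Z = 8.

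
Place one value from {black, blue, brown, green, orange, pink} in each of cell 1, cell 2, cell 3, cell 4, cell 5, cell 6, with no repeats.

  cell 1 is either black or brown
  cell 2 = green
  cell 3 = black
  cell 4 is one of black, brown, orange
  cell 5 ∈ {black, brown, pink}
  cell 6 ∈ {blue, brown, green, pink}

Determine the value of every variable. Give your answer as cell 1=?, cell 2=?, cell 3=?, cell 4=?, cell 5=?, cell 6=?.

cell 2's domain is down to {green}, so cell 2 = green. So cell 6 can't be green.
cell 3 must be black (only option left). Remove black from cell 1, cell 4, cell 5.
That leaves cell 1 = brown. So cell 4, cell 5, cell 6 can't be brown.
cell 4 must be orange (only option left).
That leaves cell 5 = pink. Remove pink from cell 6.
cell 6 must be blue (only option left).

cell 1=brown, cell 2=green, cell 3=black, cell 4=orange, cell 5=pink, cell 6=blue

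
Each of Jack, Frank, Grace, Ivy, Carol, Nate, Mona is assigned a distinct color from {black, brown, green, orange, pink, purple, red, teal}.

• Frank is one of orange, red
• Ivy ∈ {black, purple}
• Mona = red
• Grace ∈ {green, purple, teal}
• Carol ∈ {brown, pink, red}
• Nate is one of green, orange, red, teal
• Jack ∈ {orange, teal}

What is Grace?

Mona has just one choice, so Mona = red. So Frank, Carol, Nate can't be red.
Frank's domain is down to {orange}, so Frank = orange. Eliminate orange elsewhere: Jack, Nate.
Jack must be teal (only option left). Strike teal from Grace, Nate.
Nate must be green (only option left). So Grace can't be green.
So Grace = purple.

purple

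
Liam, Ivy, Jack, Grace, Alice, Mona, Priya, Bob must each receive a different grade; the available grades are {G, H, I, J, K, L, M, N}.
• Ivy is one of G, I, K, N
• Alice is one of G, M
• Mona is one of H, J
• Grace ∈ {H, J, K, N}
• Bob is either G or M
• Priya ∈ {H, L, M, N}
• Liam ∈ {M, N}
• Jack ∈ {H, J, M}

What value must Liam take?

Among the 8 variables, I fits only Ivy (and all 8 values in {G, H, I, J, K, L, M, N} must be used), so Ivy = I.
The 7 still-open variables draw from only 7 values {G, H, J, K, L, M, N}, so each is used; only Grace can be K, hence Grace = K.
The 6 still-open variables draw from only 6 values {G, H, J, L, M, N}, so each is used; only Priya can be L, hence Priya = L.
The 5 still-open variables draw from only 5 values {G, H, J, M, N}, so each is used; only Liam can be N, hence Liam = N.

N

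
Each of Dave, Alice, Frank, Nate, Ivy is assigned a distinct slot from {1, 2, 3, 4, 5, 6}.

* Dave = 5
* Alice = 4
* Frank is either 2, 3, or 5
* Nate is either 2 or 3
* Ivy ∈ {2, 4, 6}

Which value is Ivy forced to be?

Dave must be 5 (only option left). Eliminate 5 elsewhere: Frank.
Alice's domain is down to {4}, so Alice = 4. So Ivy can't be 4.
The 3 still-open variables draw from only 3 values {2, 3, 6}, so each is used; only Ivy can be 6, hence Ivy = 6.

6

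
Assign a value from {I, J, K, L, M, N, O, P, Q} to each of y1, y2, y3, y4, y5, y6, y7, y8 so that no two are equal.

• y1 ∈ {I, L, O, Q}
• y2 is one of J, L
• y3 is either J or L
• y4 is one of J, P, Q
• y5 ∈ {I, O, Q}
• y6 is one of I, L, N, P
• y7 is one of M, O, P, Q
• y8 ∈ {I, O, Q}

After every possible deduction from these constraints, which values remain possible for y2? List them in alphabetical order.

J, L

The 8 variables together cover exactly {I, J, L, M, N, O, P, Q} — 8 values for 8 variables — and M appears only in y7's list, so y7 = M.
The 7 still-open variables draw from only 7 values {I, J, L, N, O, P, Q}, so each is used; only y6 can be N, hence y6 = N.
Among the 6 still-open variables, P fits only y4 (and all 6 values in {I, J, L, O, P, Q} must be used), so y4 = P.
y2 and y3 between them cover only {J, L} — a naked pair. Remove those values from y1.
No further eliminations apply; y2 can still be any of J, L.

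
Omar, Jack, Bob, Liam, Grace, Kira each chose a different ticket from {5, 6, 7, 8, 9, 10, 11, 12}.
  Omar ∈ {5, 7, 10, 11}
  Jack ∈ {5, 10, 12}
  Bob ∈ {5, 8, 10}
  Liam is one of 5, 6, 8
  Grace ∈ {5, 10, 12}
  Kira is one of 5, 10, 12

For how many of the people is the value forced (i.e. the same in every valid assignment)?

2

Jack, Grace, Kira share exactly the 3 values {5, 10, 12}; by pigeonhole those values go to them, so strike 5, 10, 12 from Omar, Bob, Liam.
Bob's domain is down to {8}, so Bob = 8. Strike 8 from Liam.
That leaves Liam = 6.
Determined: Bob=8, Liam=6. The other people each still have more than one consistent value. That makes 2.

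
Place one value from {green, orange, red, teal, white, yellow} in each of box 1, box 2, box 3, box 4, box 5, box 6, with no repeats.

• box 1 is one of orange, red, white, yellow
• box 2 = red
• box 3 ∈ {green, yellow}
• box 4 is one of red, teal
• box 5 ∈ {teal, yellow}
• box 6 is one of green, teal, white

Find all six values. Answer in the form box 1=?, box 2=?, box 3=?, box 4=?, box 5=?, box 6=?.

box 2's domain is down to {red}, so box 2 = red. Strike red from box 1, box 4.
box 4's domain is down to {teal}, so box 4 = teal. Strike teal from box 5, box 6.
box 5 must be yellow (only option left). So box 1, box 3 can't be yellow.
box 3's domain is down to {green}, so box 3 = green. Eliminate green elsewhere: box 6.
box 6 has just one choice, so box 6 = white. Remove white from box 1.
box 1's domain is down to {orange}, so box 1 = orange.

box 1=orange, box 2=red, box 3=green, box 4=teal, box 5=yellow, box 6=white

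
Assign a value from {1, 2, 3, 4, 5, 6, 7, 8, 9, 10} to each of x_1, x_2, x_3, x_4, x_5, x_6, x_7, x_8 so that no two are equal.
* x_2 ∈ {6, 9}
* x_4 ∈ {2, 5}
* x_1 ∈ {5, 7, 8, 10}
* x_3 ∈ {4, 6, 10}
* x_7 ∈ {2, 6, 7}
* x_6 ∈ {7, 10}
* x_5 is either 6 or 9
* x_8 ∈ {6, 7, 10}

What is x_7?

2

The 8 variables together cover exactly {2, 4, 5, 6, 7, 8, 9, 10} — 8 values for 8 variables — and 4 appears only in x_3's list, so x_3 = 4.
The 7 still-open variables draw from only 7 values {2, 5, 6, 7, 8, 9, 10}, so each is used; only x_1 can be 8, hence x_1 = 8.
Among the 6 still-open variables, 5 fits only x_4 (and all 6 values in {2, 5, 6, 7, 9, 10} must be used), so x_4 = 5.
The 5 still-open variables draw from only 5 values {2, 6, 7, 9, 10}, so each is used; only x_7 can be 2, hence x_7 = 2.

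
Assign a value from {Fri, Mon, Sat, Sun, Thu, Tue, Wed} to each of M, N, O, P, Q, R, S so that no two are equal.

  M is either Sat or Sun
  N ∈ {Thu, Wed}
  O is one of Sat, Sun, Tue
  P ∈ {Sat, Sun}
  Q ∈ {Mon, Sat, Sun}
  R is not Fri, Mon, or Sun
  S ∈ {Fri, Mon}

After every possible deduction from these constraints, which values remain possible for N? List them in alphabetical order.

Thu, Wed

Among the 7 variables, Fri fits only S (and all 7 values in {Fri, Mon, Sat, Sun, Thu, Tue, Wed} must be used), so S = Fri.
The 6 still-open variables together cover exactly {Mon, Sat, Sun, Thu, Tue, Wed} — 6 values for 6 variables — and Mon appears only in Q's list, so Q = Mon.
The 2 variables M and P are confined to {Sat, Sun}, which locks those values in; drop them from O, R.
O must be Tue (only option left). Remove Tue from R.
No further eliminations apply; N can still be any of Thu, Wed.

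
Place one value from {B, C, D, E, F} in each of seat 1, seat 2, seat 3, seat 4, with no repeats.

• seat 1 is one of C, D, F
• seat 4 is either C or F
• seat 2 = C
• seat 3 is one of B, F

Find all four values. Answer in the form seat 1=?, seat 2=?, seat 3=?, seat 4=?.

seat 1=D, seat 2=C, seat 3=B, seat 4=F

seat 2 must be C (only option left). So seat 1, seat 4 can't be C.
seat 4 must be F (only option left). Eliminate F elsewhere: seat 1, seat 3.
seat 1 has just one choice, so seat 1 = D.
seat 3's domain is down to {B}, so seat 3 = B.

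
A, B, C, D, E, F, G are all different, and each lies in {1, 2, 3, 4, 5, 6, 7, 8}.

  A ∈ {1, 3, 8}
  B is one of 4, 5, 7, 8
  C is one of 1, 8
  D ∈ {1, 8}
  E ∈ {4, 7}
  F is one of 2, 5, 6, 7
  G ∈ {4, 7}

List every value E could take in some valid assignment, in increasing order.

C and D between them cover only {1, 8} — a naked pair. Remove those values from A, B.
A's domain is down to {3}, so A = 3.
E and G between them cover only {4, 7} — a naked pair. Remove those values from B, F.
B has just one choice, so B = 5. Strike 5 from F.
No further eliminations apply; E can still be any of 4, 7.

4, 7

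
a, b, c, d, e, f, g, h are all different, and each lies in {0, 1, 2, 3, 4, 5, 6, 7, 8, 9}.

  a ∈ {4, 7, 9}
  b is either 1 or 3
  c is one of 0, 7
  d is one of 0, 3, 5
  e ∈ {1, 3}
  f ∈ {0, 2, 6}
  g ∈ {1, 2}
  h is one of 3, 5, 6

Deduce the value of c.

b and e share exactly the 2 values {1, 3}; by pigeonhole those values go to them, so strike 1, 3 from d, g, h.
g has just one choice, so g = 2. So f can't be 2.
d, f, h share exactly the 3 values {0, 5, 6}; by pigeonhole those values go to them, so strike 0, 5, 6 from c.
So c = 7.

7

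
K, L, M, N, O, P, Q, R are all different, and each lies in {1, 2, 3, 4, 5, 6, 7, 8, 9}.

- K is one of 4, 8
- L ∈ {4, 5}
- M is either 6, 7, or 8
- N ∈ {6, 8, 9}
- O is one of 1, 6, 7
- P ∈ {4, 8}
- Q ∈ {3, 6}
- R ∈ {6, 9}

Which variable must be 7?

M

The 8 variables together cover exactly {1, 3, 4, 5, 6, 7, 8, 9} — 8 values for 8 variables — and 1 appears only in O's list, so O = 1.
The 7 still-open variables draw from only 7 values {3, 4, 5, 6, 7, 8, 9}, so each is used; only Q can be 3, hence Q = 3.
The 6 still-open variables together cover exactly {4, 5, 6, 7, 8, 9} — 6 values for 6 variables — and 5 appears only in L's list, so L = 5.
The 5 still-open variables together cover exactly {4, 6, 7, 8, 9} — 5 values for 5 variables — and 7 appears only in M's list, so M = 7.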